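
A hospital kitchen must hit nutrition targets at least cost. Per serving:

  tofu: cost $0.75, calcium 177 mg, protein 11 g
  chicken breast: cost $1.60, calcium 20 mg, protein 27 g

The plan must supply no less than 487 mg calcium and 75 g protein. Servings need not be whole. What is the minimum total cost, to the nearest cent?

Check every corner: each single food scaled to meet both minima, and each pair solved so both constraints bind.
tofu only: max(487/177, 75/11) = 6.818 servings → $5.11.
chicken breast only: max(487/20, 75/27) = 24.35 servings → $38.96.
tofu + chicken breast with both tight: 2.555 servings and 1.737 servings → $4.70.
So the least-cost plan costs $4.70.

$4.70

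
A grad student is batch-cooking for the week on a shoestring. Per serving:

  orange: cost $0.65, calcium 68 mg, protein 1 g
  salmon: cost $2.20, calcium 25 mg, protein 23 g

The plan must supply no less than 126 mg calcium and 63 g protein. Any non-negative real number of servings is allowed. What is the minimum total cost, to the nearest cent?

$6.50

A basic optimal solution has at most two foods positive. Try each food alone and each pair with both targets met exactly.
orange only: max(126/68, 63/1) = 63 servings → $40.95.
salmon only: max(126/25, 63/23) = 5.04 servings → $11.09.
orange + salmon with both tight: 0.8596 servings and 2.702 servings → $6.50.
The minimum over all feasible corners is $6.50.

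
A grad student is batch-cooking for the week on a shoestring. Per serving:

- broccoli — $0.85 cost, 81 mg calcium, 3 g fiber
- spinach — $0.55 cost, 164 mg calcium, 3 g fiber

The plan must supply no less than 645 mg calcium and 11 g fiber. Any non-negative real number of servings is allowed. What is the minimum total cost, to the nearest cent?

$2.16

Check every corner: each single food scaled to meet both minima, and each pair solved so both constraints bind.
broccoli only: max(645/81, 11/3) = 7.963 servings → $6.77.
spinach only: max(645/164, 11/3) = 3.933 servings → $2.16.
broccoli + spinach: the both-tight solution has a negative serving — not a feasible corner.
The minimum over all feasible corners is $2.16.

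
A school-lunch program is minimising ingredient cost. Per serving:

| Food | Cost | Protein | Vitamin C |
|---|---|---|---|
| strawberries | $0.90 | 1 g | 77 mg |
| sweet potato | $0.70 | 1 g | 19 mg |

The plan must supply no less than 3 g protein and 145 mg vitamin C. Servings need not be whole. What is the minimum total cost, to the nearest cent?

$2.40

Two binding constraints pin down two serving amounts, so the optimal mix uses at most two foods. The candidates are each food alone (scaled to the tighter of protein/vitamin C) and each pair with both constraints tight.
strawberries only: max(3/1, 145/77) = 3 servings → $2.70.
sweet potato only: max(3/1, 145/19) = 7.632 servings → $5.34.
strawberries + sweet potato with both tight: 1.517 servings and 1.483 servings → $2.40.
The minimum over all feasible corners is $2.40.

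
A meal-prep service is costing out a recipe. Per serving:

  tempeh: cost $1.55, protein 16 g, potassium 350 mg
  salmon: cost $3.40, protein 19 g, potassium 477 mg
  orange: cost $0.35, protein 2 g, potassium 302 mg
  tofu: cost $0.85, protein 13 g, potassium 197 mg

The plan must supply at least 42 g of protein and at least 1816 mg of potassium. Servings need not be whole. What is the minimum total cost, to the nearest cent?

$3.70

A basic optimal solution has at most two foods positive. Try each food alone and each pair with both targets met exactly.
tempeh only: max(42/16, 1816/350) = 5.189 servings → $8.04.
salmon only: max(42/19, 1816/477) = 3.807 servings → $12.94.
orange only: max(42/2, 1816/302) = 21 servings → $7.35.
tofu only: max(42/13, 1816/197) = 9.218 servings → $7.84.
tempeh + salmon: intersection lies outside the first quadrant.
tempeh + orange with both tight: 2.191 servings and 3.474 servings → $4.61.
tempeh + tofu: intersection lies outside the first quadrant.
salmon + orange with both tight: 1.892 servings and 3.025 servings → $7.49.
salmon + tofu: the both-tight solution has a negative serving — not a feasible corner.
orange + tofu with both tight: 4.341 servings and 2.563 servings → $3.70.
The minimum over all feasible corners is $3.70.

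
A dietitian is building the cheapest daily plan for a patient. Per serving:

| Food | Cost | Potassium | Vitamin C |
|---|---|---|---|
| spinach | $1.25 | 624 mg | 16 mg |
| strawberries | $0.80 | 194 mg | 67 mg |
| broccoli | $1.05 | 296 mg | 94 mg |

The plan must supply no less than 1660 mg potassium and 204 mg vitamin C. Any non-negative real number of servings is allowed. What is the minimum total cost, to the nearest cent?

A basic optimal solution has at most two foods positive. Try each food alone and each pair with both targets met exactly.
spinach only: max(1660/624, 204/16) = 12.75 servings → $15.94.
strawberries only: max(1660/194, 204/67) = 8.557 servings → $6.85.
broccoli only: max(1660/296, 204/94) = 5.608 servings → $5.89.
spinach + strawberries with both tight: 1.851 servings and 2.603 servings → $4.40.
spinach + broccoli with both tight: 1.774 servings and 1.868 servings → $4.18.
strawberries + broccoli: the both-tight solution has a negative serving — not a feasible corner.
Cheapest feasible corner: $4.18.

$4.18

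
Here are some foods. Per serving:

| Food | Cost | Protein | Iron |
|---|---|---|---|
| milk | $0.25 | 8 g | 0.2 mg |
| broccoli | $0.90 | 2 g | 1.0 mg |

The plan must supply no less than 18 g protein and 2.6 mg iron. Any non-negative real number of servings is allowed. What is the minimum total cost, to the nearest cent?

The cheapest plan sits at a corner of the feasible region — with two constraints it uses at most two foods.
milk only: max(18/8, 2.6/0.2) = 13 servings → $3.25.
broccoli only: max(18/2, 2.6/1.0) = 9 servings → $8.10.
milk + broccoli with both tight: 1.684 servings and 2.263 servings → $2.46.
Cheapest feasible corner: $2.46.

$2.46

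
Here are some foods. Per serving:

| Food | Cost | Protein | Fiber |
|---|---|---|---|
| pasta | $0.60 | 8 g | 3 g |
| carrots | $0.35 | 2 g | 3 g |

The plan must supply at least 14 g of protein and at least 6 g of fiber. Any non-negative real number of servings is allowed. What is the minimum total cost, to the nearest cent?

$1.12

Two binding constraints pin down two serving amounts, so the optimal mix uses at most two foods. The candidates are each food alone (scaled to the tighter of protein/fiber) and each pair with both constraints tight.
pasta only: max(14/8, 6/3) = 2 servings → $1.20.
carrots only: max(14/2, 6/3) = 7 servings → $2.45.
pasta + carrots with both tight: 1.667 servings and 0.3333 servings → $1.12.
So the least-cost plan costs $1.12.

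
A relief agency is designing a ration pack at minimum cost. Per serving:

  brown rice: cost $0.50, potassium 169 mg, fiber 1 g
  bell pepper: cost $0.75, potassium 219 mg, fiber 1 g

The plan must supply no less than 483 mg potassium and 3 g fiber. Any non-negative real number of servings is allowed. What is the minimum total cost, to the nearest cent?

Compare the cost at each extreme point of the feasible region.
brown rice only: max(483/169, 3/1) = 3 servings → $1.50.
bell pepper only: max(483/219, 3/1) = 3 servings → $2.25.
brown rice + bell pepper: the both-tight solution has a negative serving — not a feasible corner.
So the least-cost plan costs $1.50.

$1.50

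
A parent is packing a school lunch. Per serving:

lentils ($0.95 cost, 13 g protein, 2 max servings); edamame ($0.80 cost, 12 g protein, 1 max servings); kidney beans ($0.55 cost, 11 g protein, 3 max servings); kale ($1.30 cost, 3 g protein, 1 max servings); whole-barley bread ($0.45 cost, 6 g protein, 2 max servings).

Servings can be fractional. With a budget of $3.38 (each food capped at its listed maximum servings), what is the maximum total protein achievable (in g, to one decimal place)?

57.7 g

Protein per dollar: kidney beans 20, edamame 15, lentils 13.68, whole-barley bread 13.33, kale 2.308.
Take 3 servings of kidney beans: spends $1.65, +33.0 g protein (running total 33.0 g).
Take 1 serving of edamame: spends $0.80, +12.0 g protein (running total 45.0 g).
Take 0.9789 servings of lentils: spends $0.93, +12.7 g protein (running total 57.7 g).
Greedy by best ratio exhausts the cost allowance optimally: 57.7 g.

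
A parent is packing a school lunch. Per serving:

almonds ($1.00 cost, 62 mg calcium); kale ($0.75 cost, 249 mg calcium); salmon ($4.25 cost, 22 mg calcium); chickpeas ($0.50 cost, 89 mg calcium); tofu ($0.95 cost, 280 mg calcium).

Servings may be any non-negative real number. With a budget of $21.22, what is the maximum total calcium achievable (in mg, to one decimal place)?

7045.0 mg

Calcium per dollar: kale 332, tofu 294.7, chickpeas 178, almonds 62, salmon 5.176.
With no serving limits, spend the whole cost allowance on kale: $21.22 / $0.75 × 249 mg = 7045.0 mg.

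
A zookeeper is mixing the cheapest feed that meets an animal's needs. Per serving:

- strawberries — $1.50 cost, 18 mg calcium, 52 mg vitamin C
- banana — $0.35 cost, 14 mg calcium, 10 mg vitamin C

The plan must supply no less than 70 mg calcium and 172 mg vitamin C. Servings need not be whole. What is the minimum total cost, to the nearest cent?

$5.02

At the optimum either one food covers both requirements or two foods hit both targets exactly; no other combination can be cheaper.
strawberries only: max(70/18, 172/52) = 3.889 servings → $5.83.
banana only: max(70/14, 172/10) = 17.2 servings → $6.02.
strawberries + banana with both tight: 3.117 servings and 0.9927 servings → $5.02.
Cheapest feasible corner: $5.02.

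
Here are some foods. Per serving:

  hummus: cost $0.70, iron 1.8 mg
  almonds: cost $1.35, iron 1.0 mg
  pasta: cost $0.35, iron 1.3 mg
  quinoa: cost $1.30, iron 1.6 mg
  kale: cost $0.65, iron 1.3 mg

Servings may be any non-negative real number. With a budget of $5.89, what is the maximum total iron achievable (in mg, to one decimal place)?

21.9 mg

Iron per dollar: pasta 3.714, hummus 2.571, kale 2, quinoa 1.231, almonds 0.7407.
With no serving limits, spend the whole cost allowance on pasta: $5.89 / $0.35 × 1.3 mg = 21.9 mg.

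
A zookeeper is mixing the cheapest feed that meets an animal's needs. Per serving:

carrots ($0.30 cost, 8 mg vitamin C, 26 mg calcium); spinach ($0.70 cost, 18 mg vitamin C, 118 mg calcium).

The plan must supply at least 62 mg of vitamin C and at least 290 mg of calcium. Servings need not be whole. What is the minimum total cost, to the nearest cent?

$2.36

This is a tiny linear program; its minimum lies at a vertex of the feasible set. List the vertices and price them.
carrots only: max(62/8, 290/26) = 11.15 servings → $3.35.
spinach only: max(62/18, 290/118) = 3.444 servings → $2.41.
carrots + spinach with both tight: 4.403 servings and 1.487 servings → $2.36.
The minimum over all feasible corners is $2.36.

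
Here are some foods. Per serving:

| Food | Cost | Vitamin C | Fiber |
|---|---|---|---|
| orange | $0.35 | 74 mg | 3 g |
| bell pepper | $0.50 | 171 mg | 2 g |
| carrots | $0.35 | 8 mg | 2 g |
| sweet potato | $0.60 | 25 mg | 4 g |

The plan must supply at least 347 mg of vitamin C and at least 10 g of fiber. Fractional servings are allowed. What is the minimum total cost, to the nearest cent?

Compare the cost at each extreme point of the feasible region.
orange only: max(347/74, 10/3) = 4.689 servings → $1.64.
bell pepper only: max(347/171, 10/2) = 5 servings → $2.50.
carrots only: max(347/8, 10/2) = 43.38 servings → $15.18.
sweet potato only: max(347/25, 10/4) = 13.88 servings → $8.33.
orange + bell pepper with both tight: 2.784 servings and 0.8247 servings → $1.39.
orange + carrots: intersection lies outside the first quadrant.
orange + sweet potato with both targets exact would need a negative amount; discard.
bell pepper + carrots with both tight: 1.883 servings and 3.117 servings → $2.03.
bell pepper + sweet potato with both tight: 1.795 servings and 1.603 servings → $1.86.
carrots + sweet potato: intersection lies outside the first quadrant.
Cheapest feasible corner: $1.39.

$1.39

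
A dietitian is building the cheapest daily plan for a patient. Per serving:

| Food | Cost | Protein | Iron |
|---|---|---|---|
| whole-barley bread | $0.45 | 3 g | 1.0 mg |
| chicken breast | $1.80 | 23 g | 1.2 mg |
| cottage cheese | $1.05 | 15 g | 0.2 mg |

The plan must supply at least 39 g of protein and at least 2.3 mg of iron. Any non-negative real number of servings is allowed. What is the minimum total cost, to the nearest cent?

For a min-cost LP with two ≥-constraints, a basic feasible solution has at most two positive variables.
whole-barley bread only: max(39/3, 2.3/1.0) = 13 servings → $5.85.
chicken breast only: max(39/23, 2.3/1.2) = 1.917 servings → $3.45.
cottage cheese only: max(39/15, 2.3/0.2) = 11.5 servings → $12.07.
whole-barley bread + chicken breast with both tight: 0.3144 servings and 1.655 servings → $3.12.
whole-barley bread + cottage cheese with both tight: 1.854 servings and 2.229 servings → $3.17.
chicken breast + cottage cheese: intersection lies outside the first quadrant.
The minimum over all feasible corners is $3.12.

$3.12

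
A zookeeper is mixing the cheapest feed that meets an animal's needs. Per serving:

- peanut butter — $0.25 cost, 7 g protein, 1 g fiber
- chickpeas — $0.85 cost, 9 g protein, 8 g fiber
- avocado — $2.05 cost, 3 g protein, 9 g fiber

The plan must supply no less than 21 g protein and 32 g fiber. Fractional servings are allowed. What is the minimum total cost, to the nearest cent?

$3.40

peanut butter only: max(21/7, 32/1) = 32 servings → $8.00.
chickpeas only: max(21/9, 32/8) = 4 servings → $3.40.
avocado only: max(21/3, 32/9) = 7 servings → $14.35.
peanut butter + chickpeas: the both-tight solution has a negative serving — not a feasible corner.
peanut butter + avocado with both tight: 1.55 servings and 3.383 servings → $7.32.
chickpeas + avocado with both tight: 1.632 servings and 2.105 servings → $5.70.
Cheapest feasible corner: $3.40.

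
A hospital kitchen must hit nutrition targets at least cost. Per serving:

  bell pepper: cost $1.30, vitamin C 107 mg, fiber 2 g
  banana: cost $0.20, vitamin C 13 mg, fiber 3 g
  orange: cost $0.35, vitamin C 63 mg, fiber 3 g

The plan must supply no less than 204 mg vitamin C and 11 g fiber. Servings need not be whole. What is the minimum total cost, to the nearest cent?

$1.20

At the optimum either one food covers both requirements or two foods hit both targets exactly; no other combination can be cheaper.
bell pepper only: max(204/107, 11/2) = 5.5 servings → $7.15.
banana only: max(204/13, 11/3) = 15.69 servings → $3.14.
orange only: max(204/63, 11/3) = 3.667 servings → $1.28.
bell pepper + banana with both tight: 1.59 servings and 2.607 servings → $2.59.
bell pepper + orange: intersection lies outside the first quadrant.
banana + orange with both tight: 0.54 servings and 3.127 servings → $1.20.
So the least-cost plan costs $1.20.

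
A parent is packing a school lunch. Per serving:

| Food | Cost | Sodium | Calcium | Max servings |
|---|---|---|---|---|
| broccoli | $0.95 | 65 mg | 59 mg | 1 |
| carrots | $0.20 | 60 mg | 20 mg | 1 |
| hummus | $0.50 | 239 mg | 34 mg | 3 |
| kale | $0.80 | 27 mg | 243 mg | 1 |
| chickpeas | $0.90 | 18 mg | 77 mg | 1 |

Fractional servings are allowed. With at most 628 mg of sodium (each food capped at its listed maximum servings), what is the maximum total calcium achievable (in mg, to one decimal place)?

464.2 mg

Calcium per mg sodium: kale 9, chickpeas 4.278, broccoli 0.9077, carrots 0.3333, hummus 0.1423.
Take 1 serving of kale: uses 27 mg sodium, +243.0 mg calcium (running total 243.0 mg).
Take 1 serving of chickpeas: uses 18 mg sodium, +77.0 mg calcium (running total 320.0 mg).
Take 1 serving of broccoli: uses 65 mg sodium, +59.0 mg calcium (running total 379.0 mg).
Take 1 serving of carrots: uses 60 mg sodium, +20.0 mg calcium (running total 399.0 mg).
Take 1.916 servings of hummus: uses 458 mg sodium, +65.2 mg calcium (running total 464.2 mg).
Greedy by best ratio exhausts the sodium allowance optimally: 464.2 mg.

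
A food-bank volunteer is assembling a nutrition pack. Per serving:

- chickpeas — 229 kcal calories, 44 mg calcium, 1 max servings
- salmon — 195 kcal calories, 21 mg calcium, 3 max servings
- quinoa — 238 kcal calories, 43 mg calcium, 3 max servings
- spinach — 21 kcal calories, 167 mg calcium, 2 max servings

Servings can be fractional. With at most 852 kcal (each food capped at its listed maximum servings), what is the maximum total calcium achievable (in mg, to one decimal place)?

483.0 mg

Calcium per kcal: spinach 7.952, chickpeas 0.1921, quinoa 0.1807, salmon 0.1077.
Take 2 servings of spinach: uses 42 kcal, +334.0 mg calcium (running total 334.0 mg).
Take 1 serving of chickpeas: uses 229 kcal, +44.0 mg calcium (running total 378.0 mg).
Take 2.441 servings of quinoa: uses 581 kcal, +105.0 mg calcium (running total 483.0 mg).
Filling greedily by calcium-per-kcal is optimal for one linear limit, giving 483.0 mg.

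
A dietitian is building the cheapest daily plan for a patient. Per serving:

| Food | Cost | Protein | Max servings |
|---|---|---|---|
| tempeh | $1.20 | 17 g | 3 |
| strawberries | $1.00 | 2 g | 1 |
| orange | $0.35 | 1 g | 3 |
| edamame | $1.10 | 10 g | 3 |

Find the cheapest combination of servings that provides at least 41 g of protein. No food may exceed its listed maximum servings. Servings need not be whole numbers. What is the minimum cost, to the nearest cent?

Cost per g of protein: tempeh $0.0706, edamame $0.1100, orange $0.3500, strawberries $0.5000.
Take 2.412 servings of tempeh: +41.0 g protein for $2.89 (total $2.89, still need 0.0 g).
Filling from the cheapest source first is optimal under one linear minimum: $2.89.

$2.89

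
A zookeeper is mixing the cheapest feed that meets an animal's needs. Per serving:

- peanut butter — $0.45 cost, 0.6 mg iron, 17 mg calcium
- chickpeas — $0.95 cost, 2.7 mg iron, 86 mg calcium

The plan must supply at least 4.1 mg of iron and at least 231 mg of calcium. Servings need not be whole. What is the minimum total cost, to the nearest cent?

$2.55

Check every corner: each single food scaled to meet both minima, and each pair solved so both constraints bind.
peanut butter only: max(4.1/0.6, 231/17) = 13.59 servings → $6.11.
chickpeas only: max(4.1/2.7, 231/86) = 2.686 servings → $2.55.
peanut butter + chickpeas with both targets exact would need a negative amount; discard.
The minimum over all feasible corners is $2.55.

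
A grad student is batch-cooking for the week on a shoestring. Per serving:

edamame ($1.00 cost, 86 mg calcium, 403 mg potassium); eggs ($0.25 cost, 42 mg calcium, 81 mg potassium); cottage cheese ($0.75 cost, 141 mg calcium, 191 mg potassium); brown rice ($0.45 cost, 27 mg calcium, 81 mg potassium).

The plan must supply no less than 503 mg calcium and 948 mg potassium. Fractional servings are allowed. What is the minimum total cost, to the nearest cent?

An LP optimum is at a vertex; with two nutrient constraints at most two foods are used. Check each candidate.
edamame only: max(503/86, 948/403) = 5.849 servings → $5.85.
eggs only: max(503/42, 948/81) = 11.98 servings → $2.99.
cottage cheese only: max(503/141, 948/191) = 4.963 servings → $3.72.
brown rice only: max(503/27, 948/81) = 18.63 servings → $8.38.
edamame + eggs with both targets exact would need a negative amount; discard.
edamame + cottage cheese with both tight: 0.9306 servings and 3 servings → $3.18.
edamame + brown rice with both targets exact would need a negative amount; discard.
eggs + cottage cheese with both tight: 11.06 servings and 0.2727 servings → $2.97.
eggs + brown rice with both targets exact would need a negative amount; discard.
cottage cheese + brown rice with both tight: 2.418 servings and 6.002 servings → $4.51.
Cheapest feasible corner: $2.97.

$2.97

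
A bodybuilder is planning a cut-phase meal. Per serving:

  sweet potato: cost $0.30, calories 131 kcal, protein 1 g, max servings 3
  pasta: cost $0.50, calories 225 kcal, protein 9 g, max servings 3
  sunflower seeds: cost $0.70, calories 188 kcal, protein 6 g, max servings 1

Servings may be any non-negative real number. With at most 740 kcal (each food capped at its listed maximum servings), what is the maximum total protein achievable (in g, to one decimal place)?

Protein per kcal: pasta 0.04, sunflower seeds 0.03191, sweet potato 0.007634.
Take 3 servings of pasta: uses 675 kcal, +27.0 g protein (running total 27.0 g).
Take 0.3457 servings of sunflower seeds: uses 65 kcal, +2.1 g protein (running total 29.1 g).
Greedy by best ratio exhausts the calories allowance optimally: 29.1 g.

29.1 g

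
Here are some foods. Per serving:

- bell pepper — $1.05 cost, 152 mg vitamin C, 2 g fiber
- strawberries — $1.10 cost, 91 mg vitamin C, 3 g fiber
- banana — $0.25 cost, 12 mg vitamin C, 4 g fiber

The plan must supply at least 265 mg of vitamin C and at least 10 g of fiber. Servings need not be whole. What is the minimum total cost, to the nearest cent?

$2.11

Check every corner: each single food scaled to meet both minima, and each pair solved so both constraints bind.
bell pepper only: max(265/152, 10/2) = 5 servings → $5.25.
strawberries only: max(265/91, 10/3) = 3.333 servings → $3.67.
banana only: max(265/12, 10/4) = 22.08 servings → $5.52.
bell pepper + strawberries with both targets exact would need a negative amount; discard.
bell pepper + banana with both tight: 1.61 servings and 1.695 servings → $2.11.
strawberries + banana with both tight: 2.866 servings and 0.3506 servings → $3.24.
Cheapest feasible corner: $2.11.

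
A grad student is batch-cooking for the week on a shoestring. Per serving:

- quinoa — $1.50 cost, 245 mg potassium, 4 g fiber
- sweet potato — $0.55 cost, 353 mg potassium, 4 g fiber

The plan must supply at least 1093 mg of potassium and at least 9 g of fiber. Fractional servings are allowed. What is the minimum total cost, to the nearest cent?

quinoa only: max(1093/245, 9/4) = 4.461 servings → $6.69.
sweet potato only: max(1093/353, 9/4) = 3.096 servings → $1.70.
quinoa + sweet potato: the both-tight solution has a negative serving — not a feasible corner.
So the least-cost plan costs $1.70.

$1.70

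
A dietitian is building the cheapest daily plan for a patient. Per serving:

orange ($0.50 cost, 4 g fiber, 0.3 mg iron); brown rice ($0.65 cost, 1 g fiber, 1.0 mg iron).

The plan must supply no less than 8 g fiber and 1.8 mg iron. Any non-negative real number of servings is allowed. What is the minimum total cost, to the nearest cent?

Minimising a linear cost over {fiber ≥ 8, iron ≥ 1.8, servings ≥ 0} — the optimum is at a vertex, using one or two foods.
orange only: max(8/4, 1.8/0.3) = 6 servings → $3.00.
brown rice only: max(8/1, 1.8/1.0) = 8 servings → $5.20.
orange + brown rice with both tight: 1.676 servings and 1.297 servings → $1.68.
The minimum over all feasible corners is $1.68.

$1.68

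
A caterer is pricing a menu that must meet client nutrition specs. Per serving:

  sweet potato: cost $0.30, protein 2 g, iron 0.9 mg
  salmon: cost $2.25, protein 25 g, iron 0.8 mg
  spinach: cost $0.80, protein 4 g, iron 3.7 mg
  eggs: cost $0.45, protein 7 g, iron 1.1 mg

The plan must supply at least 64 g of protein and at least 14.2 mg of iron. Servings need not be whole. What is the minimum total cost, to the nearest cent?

A basic optimal solution has at most two foods positive. Try each food alone and each pair with both targets met exactly.
sweet potato only: max(64/2, 14.2/0.9) = 32 servings → $9.60.
salmon only: max(64/25, 14.2/0.8) = 17.75 servings → $39.94.
spinach only: max(64/4, 14.2/3.7) = 16 servings → $12.80.
eggs only: max(64/7, 14.2/1.1) = 12.91 servings → $5.81.
sweet potato + salmon with both tight: 14.54 servings and 1.397 servings → $7.50.
sweet potato + spinach: intersection lies outside the first quadrant.
sweet potato + eggs with both tight: 7.073 servings and 7.122 servings → $5.33.
salmon + spinach with both tight: 2.016 servings and 3.402 servings → $7.26.
salmon + eggs with both targets exact would need a negative amount; discard.
spinach + eggs with both tight: 1.349 servings and 8.372 servings → $4.85.
The minimum over all feasible corners is $4.85.

$4.85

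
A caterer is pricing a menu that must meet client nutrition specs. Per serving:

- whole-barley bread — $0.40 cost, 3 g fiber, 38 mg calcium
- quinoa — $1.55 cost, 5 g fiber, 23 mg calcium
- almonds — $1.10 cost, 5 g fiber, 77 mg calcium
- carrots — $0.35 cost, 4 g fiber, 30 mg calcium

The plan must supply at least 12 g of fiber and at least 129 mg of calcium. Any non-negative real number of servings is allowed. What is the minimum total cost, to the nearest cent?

This is a tiny linear program; its minimum lies at a vertex of the feasible set. List the vertices and price them.
whole-barley bread only: max(12/3, 129/38) = 4 servings → $1.60.
quinoa only: max(12/5, 129/23) = 5.609 servings → $8.69.
almonds only: max(12/5, 129/77) = 2.4 servings → $2.64.
carrots only: max(12/4, 129/30) = 4.3 servings → $1.50.
whole-barley bread + quinoa with both tight: 3.05 servings and 0.5702 servings → $2.10.
whole-barley bread + almonds: intersection lies outside the first quadrant.
whole-barley bread + carrots with both tight: 2.516 servings and 1.113 servings → $1.40.
quinoa + almonds with both tight: 1.033 servings and 1.367 servings → $3.10.
quinoa + carrots: the both-tight solution has a negative serving — not a feasible corner.
almonds + carrots with both tight: 0.9873 servings and 1.766 servings → $1.70.
The minimum over all feasible corners is $1.40.

$1.40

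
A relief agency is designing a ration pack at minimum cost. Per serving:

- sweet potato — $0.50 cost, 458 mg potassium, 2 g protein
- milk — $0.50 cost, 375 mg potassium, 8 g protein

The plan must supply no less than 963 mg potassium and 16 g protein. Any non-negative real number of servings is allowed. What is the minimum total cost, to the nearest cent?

$1.22

A basic optimal solution has at most two foods positive. Try each food alone and each pair with both targets met exactly.
sweet potato only: max(963/458, 16/2) = 8 servings → $4.00.
milk only: max(963/375, 16/8) = 2.568 servings → $1.28.
sweet potato + milk with both tight: 0.5848 servings and 1.854 servings → $1.22.
The minimum over all feasible corners is $1.22.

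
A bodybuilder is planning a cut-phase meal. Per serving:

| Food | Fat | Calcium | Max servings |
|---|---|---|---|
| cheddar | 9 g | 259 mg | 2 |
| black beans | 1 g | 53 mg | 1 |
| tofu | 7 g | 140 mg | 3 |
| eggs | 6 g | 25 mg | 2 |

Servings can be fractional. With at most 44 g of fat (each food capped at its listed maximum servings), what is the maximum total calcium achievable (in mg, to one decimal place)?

Calcium per g fat: black beans 53, cheddar 28.78, tofu 20, eggs 4.167.
Take 1 serving of black beans: uses 1 g fat, +53.0 mg calcium (running total 53.0 mg).
Take 2 servings of cheddar: uses 18 g fat, +518.0 mg calcium (running total 571.0 mg).
Take 3 servings of tofu: uses 21 g fat, +420.0 mg calcium (running total 991.0 mg).
Take 0.6667 servings of eggs: uses 4 g fat, +16.7 mg calcium (running total 1007.7 mg).
Greedy by best ratio exhausts the fat allowance optimally: 1007.7 mg.

1007.7 mg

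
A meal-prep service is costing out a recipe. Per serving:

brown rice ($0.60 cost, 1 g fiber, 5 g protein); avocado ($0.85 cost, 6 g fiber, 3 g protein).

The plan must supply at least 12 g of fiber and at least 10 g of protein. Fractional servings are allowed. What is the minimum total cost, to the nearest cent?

$2.11

The cheapest plan sits at a corner of the feasible region — with two constraints it uses at most two foods.
brown rice only: max(12/1, 10/5) = 12 servings → $7.20.
avocado only: max(12/6, 10/3) = 3.333 servings → $2.83.
brown rice + avocado with both tight: 0.8889 servings and 1.852 servings → $2.11.
The minimum over all feasible corners is $2.11.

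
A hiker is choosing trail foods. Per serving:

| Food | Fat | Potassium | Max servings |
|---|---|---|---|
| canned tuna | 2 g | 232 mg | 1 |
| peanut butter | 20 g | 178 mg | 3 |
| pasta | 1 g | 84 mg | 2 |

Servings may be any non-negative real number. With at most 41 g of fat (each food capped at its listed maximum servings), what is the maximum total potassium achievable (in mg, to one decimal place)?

729.3 mg

Potassium per g fat: canned tuna 116, pasta 84, peanut butter 8.9.
Take 1 serving of canned tuna: uses 2 g fat, +232.0 mg potassium (running total 232.0 mg).
Take 2 servings of pasta: uses 2 g fat, +168.0 mg potassium (running total 400.0 mg).
Take 1.85 servings of peanut butter: uses 37 g fat, +329.3 mg potassium (running total 729.3 mg).
Filling greedily by potassium-per-g fat is optimal for one linear limit, giving 729.3 mg.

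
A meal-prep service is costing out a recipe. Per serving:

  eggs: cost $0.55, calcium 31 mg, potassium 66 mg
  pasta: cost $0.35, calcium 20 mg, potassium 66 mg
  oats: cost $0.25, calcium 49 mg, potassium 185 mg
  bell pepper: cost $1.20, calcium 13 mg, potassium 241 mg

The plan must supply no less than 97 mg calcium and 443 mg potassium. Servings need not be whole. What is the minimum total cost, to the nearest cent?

Compare the cost at each extreme point of the feasible region.
eggs only: max(97/31, 443/66) = 6.712 servings → $3.69.
pasta only: max(97/20, 443/66) = 6.712 servings → $2.35.
oats only: max(97/49, 443/185) = 2.395 servings → $0.60.
bell pepper only: max(97/13, 443/241) = 7.462 servings → $8.95.
eggs + pasta: intersection lies outside the first quadrant.
eggs + oats: intersection lies outside the first quadrant.
eggs + bell pepper with both tight: 2.664 servings and 1.109 servings → $2.80.
pasta + oats: the both-tight solution has a negative serving — not a feasible corner.
pasta + bell pepper with both tight: 4.447 servings and 0.6204 servings → $2.30.
oats + bell pepper with both tight: 1.873 servings and 0.4 servings → $0.95.
The minimum over all feasible corners is $0.60.

$0.60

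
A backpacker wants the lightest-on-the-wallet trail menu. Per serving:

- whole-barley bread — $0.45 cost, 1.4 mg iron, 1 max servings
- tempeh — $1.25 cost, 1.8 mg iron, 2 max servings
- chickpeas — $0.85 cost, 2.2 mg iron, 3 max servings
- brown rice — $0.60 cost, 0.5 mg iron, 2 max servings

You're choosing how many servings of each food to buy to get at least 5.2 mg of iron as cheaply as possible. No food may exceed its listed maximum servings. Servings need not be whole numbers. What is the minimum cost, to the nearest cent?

$1.92

Cost per mg of iron: whole-barley bread $0.3214, chickpeas $0.3864, tempeh $0.6944, brown rice $1.2000.
Take 1 serving of whole-barley bread: +1.4 mg iron for $0.45 (total $0.45, still need 3.8 mg).
Take 1.727 servings of chickpeas: +3.8 mg iron for $1.47 (total $1.92, still need 0.0 mg).
Greedy by cheapest-per-mg is optimal for a single linear constraint, so the minimum cost is $1.92.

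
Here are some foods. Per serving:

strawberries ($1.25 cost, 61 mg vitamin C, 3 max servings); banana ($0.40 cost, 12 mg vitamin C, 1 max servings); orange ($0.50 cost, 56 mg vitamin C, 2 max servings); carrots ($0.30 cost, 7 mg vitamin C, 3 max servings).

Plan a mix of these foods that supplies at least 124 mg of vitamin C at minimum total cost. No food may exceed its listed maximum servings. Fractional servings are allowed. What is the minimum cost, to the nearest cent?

$1.25

Cost per mg of vitamin C: orange $0.0089, strawberries $0.0205, banana $0.0333, carrots $0.0429.
Take 2 servings of orange: +112.0 mg vitamin C for $1.00 (total $1.00, still need 12.0 mg).
Take 0.1967 servings of strawberries: +12.0 mg vitamin C for $0.25 (total $1.25, still need 0.0 mg).
Greedy by cheapest-per-mg is optimal for a single linear constraint, so the minimum cost is $1.25.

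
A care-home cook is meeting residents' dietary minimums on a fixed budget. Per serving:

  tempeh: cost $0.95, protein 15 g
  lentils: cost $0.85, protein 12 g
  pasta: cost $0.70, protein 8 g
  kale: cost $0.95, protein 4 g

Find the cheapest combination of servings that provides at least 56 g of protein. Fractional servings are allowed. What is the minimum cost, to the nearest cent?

Cost per g of protein: tempeh $0.0633, lentils $0.0708, pasta $0.0875, kale $0.2375.
With no serving limits, use only tempeh: 56 g / 15 g = 3.733 servings × $0.95 = $3.55.

$3.55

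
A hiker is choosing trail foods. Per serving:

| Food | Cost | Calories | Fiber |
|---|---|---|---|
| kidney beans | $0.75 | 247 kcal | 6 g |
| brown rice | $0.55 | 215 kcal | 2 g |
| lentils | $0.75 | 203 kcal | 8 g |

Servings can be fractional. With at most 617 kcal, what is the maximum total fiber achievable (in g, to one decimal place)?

24.3 g

Fiber per kcal: lentils 0.03941, kidney beans 0.02429, brown rice 0.009302.
With no serving limits, spend the whole calories allowance on lentils: 617 kcal / 203 kcal × 8 g = 24.3 g.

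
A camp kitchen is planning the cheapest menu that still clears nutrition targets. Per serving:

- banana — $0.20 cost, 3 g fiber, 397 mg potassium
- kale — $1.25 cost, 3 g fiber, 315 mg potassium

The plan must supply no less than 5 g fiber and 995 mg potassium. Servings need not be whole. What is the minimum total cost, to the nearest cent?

$0.50

Minimising a linear cost over {fiber ≥ 5, potassium ≥ 995, servings ≥ 0} — the optimum is at a vertex, using one or two foods.
banana only: max(5/3, 995/397) = 2.506 servings → $0.50.
kale only: max(5/3, 995/315) = 3.159 servings → $3.95.
banana + kale with both targets exact would need a negative amount; discard.
So the least-cost plan costs $0.50.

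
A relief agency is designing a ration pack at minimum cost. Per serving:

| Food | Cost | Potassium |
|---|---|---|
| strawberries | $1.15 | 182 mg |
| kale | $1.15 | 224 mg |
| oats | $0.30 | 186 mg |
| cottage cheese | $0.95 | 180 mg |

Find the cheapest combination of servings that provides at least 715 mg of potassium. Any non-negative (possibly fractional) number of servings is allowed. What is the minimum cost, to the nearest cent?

Cost per mg of potassium: oats $0.0016, kale $0.0051, cottage cheese $0.0053, strawberries $0.0063.
With no serving limits, use only oats: 715 mg / 186 mg = 3.844 servings × $0.30 = $1.15.

$1.15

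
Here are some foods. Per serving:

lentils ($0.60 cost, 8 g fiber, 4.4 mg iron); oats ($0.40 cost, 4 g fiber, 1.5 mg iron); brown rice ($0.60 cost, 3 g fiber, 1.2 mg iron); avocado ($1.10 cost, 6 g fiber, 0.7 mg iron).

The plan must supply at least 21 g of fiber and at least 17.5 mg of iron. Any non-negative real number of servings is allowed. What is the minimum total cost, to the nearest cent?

The cheapest plan sits at a corner of the feasible region — with two constraints it uses at most two foods.
lentils only: max(21/8, 17.5/4.4) = 3.977 servings → $2.39.
oats only: max(21/4, 17.5/1.5) = 11.67 servings → $4.67.
brown rice only: max(21/3, 17.5/1.2) = 14.58 servings → $8.75.
avocado only: max(21/6, 17.5/0.7) = 25 servings → $27.50.
lentils + oats with both targets exact would need a negative amount; discard.
lentils + brown rice: intersection lies outside the first quadrant.
lentils + avocado with both targets exact would need a negative amount; discard.
oats + brown rice with both targets exact would need a negative amount; discard.
oats + avocado: the both-tight solution has a negative serving — not a feasible corner.
brown rice + avocado: the both-tight solution has a negative serving — not a feasible corner.
Cheapest feasible corner: $2.39.

$2.39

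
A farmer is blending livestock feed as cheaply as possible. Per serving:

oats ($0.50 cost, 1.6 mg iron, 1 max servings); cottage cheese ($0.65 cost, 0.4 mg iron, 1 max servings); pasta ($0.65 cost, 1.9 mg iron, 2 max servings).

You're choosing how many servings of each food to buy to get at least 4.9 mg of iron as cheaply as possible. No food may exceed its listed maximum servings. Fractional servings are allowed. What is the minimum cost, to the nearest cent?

Cost per mg of iron: oats $0.3125, pasta $0.3421, cottage cheese $1.6250.
Take 1 serving of oats: +1.6 mg iron for $0.50 (total $0.50, still need 3.3 mg).
Take 1.737 servings of pasta: +3.3 mg iron for $1.13 (total $1.63, still need 0.0 mg).
Greedy by cheapest-per-mg is optimal for a single linear constraint, so the minimum cost is $1.63.

$1.63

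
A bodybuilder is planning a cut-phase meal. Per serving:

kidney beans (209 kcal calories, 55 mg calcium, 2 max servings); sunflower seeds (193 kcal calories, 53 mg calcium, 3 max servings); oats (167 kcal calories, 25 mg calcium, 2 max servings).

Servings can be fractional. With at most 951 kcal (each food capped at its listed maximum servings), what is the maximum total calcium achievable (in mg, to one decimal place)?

256.9 mg

Calcium per kcal: sunflower seeds 0.2746, kidney beans 0.2632, oats 0.1497.
Take 3 servings of sunflower seeds: uses 579 kcal, +159.0 mg calcium (running total 159.0 mg).
Take 1.78 servings of kidney beans: uses 372 kcal, +97.9 mg calcium (running total 256.9 mg).
Filling greedily by calcium-per-kcal is optimal for one linear limit, giving 256.9 mg.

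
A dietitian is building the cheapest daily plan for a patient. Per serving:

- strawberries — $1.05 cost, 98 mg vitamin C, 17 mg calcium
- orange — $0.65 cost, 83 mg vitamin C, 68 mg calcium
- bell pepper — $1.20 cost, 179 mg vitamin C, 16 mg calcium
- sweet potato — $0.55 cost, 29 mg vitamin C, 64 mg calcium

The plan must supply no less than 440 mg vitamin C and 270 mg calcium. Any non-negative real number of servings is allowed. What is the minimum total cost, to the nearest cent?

$3.31

At the optimum either one food covers both requirements or two foods hit both targets exactly; no other combination can be cheaper.
strawberries only: max(440/98, 270/17) = 15.88 servings → $16.68.
orange only: max(440/83, 270/68) = 5.301 servings → $3.45.
bell pepper only: max(440/179, 270/16) = 16.88 servings → $20.25.
sweet potato only: max(440/29, 270/64) = 15.17 servings → $8.34.
strawberries + orange with both tight: 1.43 servings and 3.613 servings → $3.85.
strawberries + bell pepper with both targets exact would need a negative amount; discard.
strawberries + sweet potato with both tight: 3.518 servings and 3.284 servings → $5.50.
orange + bell pepper with both tight: 3.808 servings and 0.6925 servings → $3.31.
orange + sweet potato with both targets exact would need a negative amount; discard.
bell pepper + sweet potato with both tight: 1.85 servings and 3.756 servings → $4.29.
The minimum over all feasible corners is $3.31.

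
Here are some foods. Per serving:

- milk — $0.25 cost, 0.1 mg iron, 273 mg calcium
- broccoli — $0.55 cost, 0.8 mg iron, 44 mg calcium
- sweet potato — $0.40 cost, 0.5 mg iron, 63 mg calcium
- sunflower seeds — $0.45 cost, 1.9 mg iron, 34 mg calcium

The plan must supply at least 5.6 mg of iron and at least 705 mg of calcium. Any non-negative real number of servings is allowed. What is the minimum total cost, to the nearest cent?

$1.83

For a min-cost LP with two ≥-constraints, a basic feasible solution has at most two positive variables.
milk only: max(5.6/0.1, 705/273) = 56 servings → $14.00.
broccoli only: max(5.6/0.8, 705/44) = 16.02 servings → $8.81.
sweet potato only: max(5.6/0.5, 705/63) = 11.2 servings → $4.48.
sunflower seeds only: max(5.6/1.9, 705/34) = 20.74 servings → $9.33.
milk + broccoli with both tight: 1.484 servings and 6.814 servings → $4.12.
milk + sweet potato with both targets exact would need a negative amount; discard.
milk + sunflower seeds with both tight: 2.23 servings and 2.83 servings → $1.83.
broccoli + sweet potato with both tight: 0.01056 servings and 11.18 servings → $4.48.
broccoli + sunflower seeds: intersection lies outside the first quadrant.
sweet potato + sunflower seeds with both tight: 11.19 servings and 0.002921 servings → $4.48.
So the least-cost plan costs $1.83.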